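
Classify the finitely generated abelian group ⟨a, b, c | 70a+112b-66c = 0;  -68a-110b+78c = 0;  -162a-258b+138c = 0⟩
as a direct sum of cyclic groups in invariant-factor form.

Answer: M ≅ ℤ/2 ⊕ ℤ/6 ⊕ ℤ/6

Derivation:
rank_ℚ(R)=3; free=3−3=0
SNF(R) diag = [2, 6, 6] → torsion [2, 6, 6]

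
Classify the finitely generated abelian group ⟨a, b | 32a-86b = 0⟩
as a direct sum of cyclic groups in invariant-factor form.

rank_ℚ(R)=1; free=2−1=1
SNF(R) diag = [2] → torsion [2]

Answer: M ≅ ℤ^1 ⊕ ℤ/2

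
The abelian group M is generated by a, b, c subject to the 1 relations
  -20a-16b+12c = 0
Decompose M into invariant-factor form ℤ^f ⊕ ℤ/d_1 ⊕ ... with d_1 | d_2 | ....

Answer: M ≅ ℤ^2 ⊕ ℤ/4

Derivation:
rank_ℚ(R)=1; free=3−1=2
SNF(R) diag = [4] → torsion [4]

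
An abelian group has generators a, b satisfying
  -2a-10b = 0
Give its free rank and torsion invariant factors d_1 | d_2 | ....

Answer: M ≅ ℤ^1 ⊕ ℤ/2

Derivation:
rank_ℚ(R)=1; free=2−1=1
SNF(R) diag = [2] → torsion [2]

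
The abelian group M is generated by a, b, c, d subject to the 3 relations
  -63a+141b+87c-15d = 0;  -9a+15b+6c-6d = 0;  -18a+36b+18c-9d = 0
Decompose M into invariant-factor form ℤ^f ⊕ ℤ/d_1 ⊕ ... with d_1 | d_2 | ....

Answer: M ≅ ℤ^1 ⊕ ℤ/3 ⊕ ℤ/9 ⊕ ℤ/9

Derivation:
rank_ℚ(R)=3; free=4−3=1
SNF(R) diag = [3, 9, 9] → torsion [3, 9, 9]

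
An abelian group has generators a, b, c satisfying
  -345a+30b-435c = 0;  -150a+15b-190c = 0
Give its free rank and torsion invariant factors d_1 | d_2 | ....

rank_ℚ(R)=2; free=3−2=1
SNF(R) diag = [5, 15] → torsion [5, 15]

Answer: M ≅ ℤ^1 ⊕ ℤ/5 ⊕ ℤ/15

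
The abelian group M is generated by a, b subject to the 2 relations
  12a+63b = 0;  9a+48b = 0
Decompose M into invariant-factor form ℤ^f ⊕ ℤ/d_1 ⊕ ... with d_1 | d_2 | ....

rank_ℚ(R)=2; free=2−2=0
SNF(R) diag = [3, 3] → torsion [3, 3]

Answer: M ≅ ℤ/3 ⊕ ℤ/3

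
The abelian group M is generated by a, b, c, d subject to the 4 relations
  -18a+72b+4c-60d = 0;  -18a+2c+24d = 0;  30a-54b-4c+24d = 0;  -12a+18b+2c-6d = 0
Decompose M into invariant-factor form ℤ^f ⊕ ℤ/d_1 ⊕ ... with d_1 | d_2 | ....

rank_ℚ(R)=4; free=4−4=0
SNF(R) diag = [2, 6, 6, 18] → torsion [2, 6, 6, 18]

Answer: M ≅ ℤ/2 ⊕ ℤ/6 ⊕ ℤ/6 ⊕ ℤ/18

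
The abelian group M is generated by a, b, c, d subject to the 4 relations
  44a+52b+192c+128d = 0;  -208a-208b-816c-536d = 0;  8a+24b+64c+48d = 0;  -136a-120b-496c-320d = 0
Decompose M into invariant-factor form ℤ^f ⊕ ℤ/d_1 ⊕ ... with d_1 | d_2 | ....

Answer: M ≅ ℤ/4 ⊕ ℤ/8 ⊕ ℤ/16 ⊕ ℤ/32

Derivation:
rank_ℚ(R)=4; free=4−4=0
SNF(R) diag = [4, 8, 16, 32] → torsion [4, 8, 16, 32]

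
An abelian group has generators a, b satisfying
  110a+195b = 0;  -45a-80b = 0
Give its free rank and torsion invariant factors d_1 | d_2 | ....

rank_ℚ(R)=2; free=2−2=0
SNF(R) diag = [5, 5] → torsion [5, 5]

Answer: M ≅ ℤ/5 ⊕ ℤ/5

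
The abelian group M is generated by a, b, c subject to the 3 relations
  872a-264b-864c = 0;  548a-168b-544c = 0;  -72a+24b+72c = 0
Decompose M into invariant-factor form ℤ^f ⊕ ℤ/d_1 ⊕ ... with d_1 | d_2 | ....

rank_ℚ(R)=3; free=3−3=0
SNF(R) diag = [4, 8, 24] → torsion [4, 8, 24]

Answer: M ≅ ℤ/4 ⊕ ℤ/8 ⊕ ℤ/24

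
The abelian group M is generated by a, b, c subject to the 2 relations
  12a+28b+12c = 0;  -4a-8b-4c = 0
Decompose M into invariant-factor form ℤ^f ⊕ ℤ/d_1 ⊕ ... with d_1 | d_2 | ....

Answer: M ≅ ℤ^1 ⊕ ℤ/4 ⊕ ℤ/4

Derivation:
rank_ℚ(R)=2; free=3−2=1
SNF(R) diag = [4, 4] → torsion [4, 4]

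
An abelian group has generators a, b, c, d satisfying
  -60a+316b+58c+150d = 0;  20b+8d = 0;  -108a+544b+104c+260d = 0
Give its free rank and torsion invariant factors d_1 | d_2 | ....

rank_ℚ(R)=3; free=4−3=1
SNF(R) diag = [2, 4, 12] → torsion [2, 4, 12]

Answer: M ≅ ℤ^1 ⊕ ℤ/2 ⊕ ℤ/4 ⊕ ℤ/12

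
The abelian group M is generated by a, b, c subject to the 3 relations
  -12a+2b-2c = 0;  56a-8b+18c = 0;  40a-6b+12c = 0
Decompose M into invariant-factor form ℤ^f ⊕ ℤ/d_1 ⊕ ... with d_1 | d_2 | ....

Answer: M ≅ ℤ/2 ⊕ ℤ/2 ⊕ ℤ/4

Derivation:
rank_ℚ(R)=3; free=3−3=0
SNF(R) diag = [2, 2, 4] → torsion [2, 2, 4]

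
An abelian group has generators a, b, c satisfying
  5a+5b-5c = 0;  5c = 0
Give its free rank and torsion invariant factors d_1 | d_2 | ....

rank_ℚ(R)=2; free=3−2=1
SNF(R) diag = [5, 5] → torsion [5, 5]

Answer: M ≅ ℤ^1 ⊕ ℤ/5 ⊕ ℤ/5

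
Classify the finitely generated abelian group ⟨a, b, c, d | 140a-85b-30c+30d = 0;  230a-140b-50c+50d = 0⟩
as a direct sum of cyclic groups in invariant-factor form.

Answer: M ≅ ℤ^2 ⊕ ℤ/5 ⊕ ℤ/10

Derivation:
rank_ℚ(R)=2; free=4−2=2
SNF(R) diag = [5, 10] → torsion [5, 10]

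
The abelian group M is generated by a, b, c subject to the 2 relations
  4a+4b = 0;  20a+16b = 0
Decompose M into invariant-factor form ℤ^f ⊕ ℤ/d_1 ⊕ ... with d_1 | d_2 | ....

rank_ℚ(R)=2; free=3−2=1
SNF(R) diag = [4, 4] → torsion [4, 4]

Answer: M ≅ ℤ^1 ⊕ ℤ/4 ⊕ ℤ/4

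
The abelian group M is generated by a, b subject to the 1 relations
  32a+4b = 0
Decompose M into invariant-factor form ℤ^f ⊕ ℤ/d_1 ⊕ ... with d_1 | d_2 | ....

Answer: M ≅ ℤ^1 ⊕ ℤ/4

Derivation:
rank_ℚ(R)=1; free=2−1=1
SNF(R) diag = [4] → torsion [4]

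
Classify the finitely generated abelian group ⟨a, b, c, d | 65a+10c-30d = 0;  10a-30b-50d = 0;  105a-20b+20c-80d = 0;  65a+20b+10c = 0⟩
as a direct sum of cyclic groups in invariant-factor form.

rank_ℚ(R)=4; free=4−4=0
SNF(R) diag = [5, 10, 10, 10] → torsion [5, 10, 10, 10]

Answer: M ≅ ℤ/5 ⊕ ℤ/10 ⊕ ℤ/10 ⊕ ℤ/10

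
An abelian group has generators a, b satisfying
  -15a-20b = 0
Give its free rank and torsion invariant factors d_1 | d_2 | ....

Answer: M ≅ ℤ^1 ⊕ ℤ/5

Derivation:
rank_ℚ(R)=1; free=2−1=1
SNF(R) diag = [5] → torsion [5]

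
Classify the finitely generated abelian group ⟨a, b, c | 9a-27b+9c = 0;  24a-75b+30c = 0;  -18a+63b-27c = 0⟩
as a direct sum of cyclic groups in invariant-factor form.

rank_ℚ(R)=3; free=3−3=0
SNF(R) diag = [3, 9, 9] → torsion [3, 9, 9]

Answer: M ≅ ℤ/3 ⊕ ℤ/9 ⊕ ℤ/9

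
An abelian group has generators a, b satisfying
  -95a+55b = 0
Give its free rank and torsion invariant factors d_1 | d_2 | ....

Answer: M ≅ ℤ^1 ⊕ ℤ/5

Derivation:
rank_ℚ(R)=1; free=2−1=1
SNF(R) diag = [5] → torsion [5]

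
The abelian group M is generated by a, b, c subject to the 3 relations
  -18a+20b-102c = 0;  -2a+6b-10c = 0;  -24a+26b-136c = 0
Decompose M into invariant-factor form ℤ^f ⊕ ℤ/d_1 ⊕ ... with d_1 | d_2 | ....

Answer: M ≅ ℤ/2 ⊕ ℤ/2 ⊕ ℤ/4

Derivation:
rank_ℚ(R)=3; free=3−3=0
SNF(R) diag = [2, 2, 4] → torsion [2, 2, 4]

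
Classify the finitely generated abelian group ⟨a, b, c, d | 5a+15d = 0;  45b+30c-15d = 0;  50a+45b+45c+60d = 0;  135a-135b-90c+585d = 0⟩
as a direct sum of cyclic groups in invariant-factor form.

rank_ℚ(R)=4; free=4−4=0
SNF(R) diag = [5, 15, 45, 135] → torsion [5, 15, 45, 135]

Answer: M ≅ ℤ/5 ⊕ ℤ/15 ⊕ ℤ/45 ⊕ ℤ/135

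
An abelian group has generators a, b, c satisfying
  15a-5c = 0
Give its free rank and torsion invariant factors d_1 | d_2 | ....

rank_ℚ(R)=1; free=3−1=2
SNF(R) diag = [5] → torsion [5]

Answer: M ≅ ℤ^2 ⊕ ℤ/5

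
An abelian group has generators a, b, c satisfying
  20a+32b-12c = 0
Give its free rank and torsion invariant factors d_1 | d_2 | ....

Answer: M ≅ ℤ^2 ⊕ ℤ/4

Derivation:
rank_ℚ(R)=1; free=3−1=2
SNF(R) diag = [4] → torsion [4]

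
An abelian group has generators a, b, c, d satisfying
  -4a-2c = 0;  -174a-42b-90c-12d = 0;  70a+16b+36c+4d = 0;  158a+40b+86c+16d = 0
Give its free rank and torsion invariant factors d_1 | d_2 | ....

Answer: M ≅ ℤ/2 ⊕ ℤ/2 ⊕ ℤ/6 ⊕ ℤ/12

Derivation:
rank_ℚ(R)=4; free=4−4=0
SNF(R) diag = [2, 2, 6, 12] → torsion [2, 2, 6, 12]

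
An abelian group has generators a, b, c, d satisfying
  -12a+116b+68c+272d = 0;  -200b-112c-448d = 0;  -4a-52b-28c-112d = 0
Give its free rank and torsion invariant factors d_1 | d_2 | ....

rank_ℚ(R)=3; free=4−3=1
SNF(R) diag = [4, 8, 8] → torsion [4, 8, 8]

Answer: M ≅ ℤ^1 ⊕ ℤ/4 ⊕ ℤ/8 ⊕ ℤ/8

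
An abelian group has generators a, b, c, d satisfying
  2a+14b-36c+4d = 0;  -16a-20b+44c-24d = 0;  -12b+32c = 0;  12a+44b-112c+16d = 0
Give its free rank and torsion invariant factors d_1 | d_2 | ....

rank_ℚ(R)=4; free=4−4=0
SNF(R) diag = [2, 4, 4, 8] → torsion [2, 4, 4, 8]

Answer: M ≅ ℤ/2 ⊕ ℤ/4 ⊕ ℤ/4 ⊕ ℤ/8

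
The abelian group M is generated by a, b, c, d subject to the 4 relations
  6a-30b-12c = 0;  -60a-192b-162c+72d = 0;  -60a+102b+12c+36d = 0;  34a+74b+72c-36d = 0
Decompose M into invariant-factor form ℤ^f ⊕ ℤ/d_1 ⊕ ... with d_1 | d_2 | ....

Answer: M ≅ ℤ/2 ⊕ ℤ/6 ⊕ ℤ/18 ⊕ ℤ/36

Derivation:
rank_ℚ(R)=4; free=4−4=0
SNF(R) diag = [2, 6, 18, 36] → torsion [2, 6, 18, 36]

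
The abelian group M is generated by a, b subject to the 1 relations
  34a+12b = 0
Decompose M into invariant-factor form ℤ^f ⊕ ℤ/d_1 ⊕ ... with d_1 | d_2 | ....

Answer: M ≅ ℤ^1 ⊕ ℤ/2

Derivation:
rank_ℚ(R)=1; free=2−1=1
SNF(R) diag = [2] → torsion [2]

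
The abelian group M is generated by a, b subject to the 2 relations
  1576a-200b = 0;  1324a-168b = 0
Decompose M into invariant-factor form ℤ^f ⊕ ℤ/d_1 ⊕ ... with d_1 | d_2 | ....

Answer: M ≅ ℤ/4 ⊕ ℤ/8

Derivation:
rank_ℚ(R)=2; free=2−2=0
SNF(R) diag = [4, 8] → torsion [4, 8]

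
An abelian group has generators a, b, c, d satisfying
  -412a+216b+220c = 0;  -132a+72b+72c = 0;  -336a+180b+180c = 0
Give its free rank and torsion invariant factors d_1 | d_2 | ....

rank_ℚ(R)=3; free=4−3=1
SNF(R) diag = [4, 12, 36] → torsion [4, 12, 36]

Answer: M ≅ ℤ^1 ⊕ ℤ/4 ⊕ ℤ/12 ⊕ ℤ/36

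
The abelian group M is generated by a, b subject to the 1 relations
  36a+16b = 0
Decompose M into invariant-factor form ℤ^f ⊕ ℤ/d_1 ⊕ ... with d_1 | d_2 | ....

rank_ℚ(R)=1; free=2−1=1
SNF(R) diag = [4] → torsion [4]

Answer: M ≅ ℤ^1 ⊕ ℤ/4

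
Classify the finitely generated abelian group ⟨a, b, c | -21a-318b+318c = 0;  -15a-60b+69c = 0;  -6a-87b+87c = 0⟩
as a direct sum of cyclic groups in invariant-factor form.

rank_ℚ(R)=3; free=3−3=0
SNF(R) diag = [3, 9, 27] → torsion [3, 9, 27]

Answer: M ≅ ℤ/3 ⊕ ℤ/9 ⊕ ℤ/27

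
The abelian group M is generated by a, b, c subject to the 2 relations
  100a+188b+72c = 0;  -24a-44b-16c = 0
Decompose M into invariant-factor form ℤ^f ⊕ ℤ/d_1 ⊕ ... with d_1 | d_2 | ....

rank_ℚ(R)=2; free=3−2=1
SNF(R) diag = [4, 4] → torsion [4, 4]

Answer: M ≅ ℤ^1 ⊕ ℤ/4 ⊕ ℤ/4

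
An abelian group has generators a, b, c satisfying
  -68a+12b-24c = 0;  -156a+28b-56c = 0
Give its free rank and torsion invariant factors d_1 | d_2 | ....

rank_ℚ(R)=2; free=3−2=1
SNF(R) diag = [4, 8] → torsion [4, 8]

Answer: M ≅ ℤ^1 ⊕ ℤ/4 ⊕ ℤ/8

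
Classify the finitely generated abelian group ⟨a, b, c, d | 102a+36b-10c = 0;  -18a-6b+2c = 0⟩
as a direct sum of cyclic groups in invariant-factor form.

rank_ℚ(R)=2; free=4−2=2
SNF(R) diag = [2, 6] → torsion [2, 6]

Answer: M ≅ ℤ^2 ⊕ ℤ/2 ⊕ ℤ/6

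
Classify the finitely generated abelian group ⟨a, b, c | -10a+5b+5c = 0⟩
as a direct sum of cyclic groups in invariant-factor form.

rank_ℚ(R)=1; free=3−1=2
SNF(R) diag = [5] → torsion [5]

Answer: M ≅ ℤ^2 ⊕ ℤ/5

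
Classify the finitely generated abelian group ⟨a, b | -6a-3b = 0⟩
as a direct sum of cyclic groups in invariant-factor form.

Answer: M ≅ ℤ^1 ⊕ ℤ/3

Derivation:
rank_ℚ(R)=1; free=2−1=1
SNF(R) diag = [3] → torsion [3]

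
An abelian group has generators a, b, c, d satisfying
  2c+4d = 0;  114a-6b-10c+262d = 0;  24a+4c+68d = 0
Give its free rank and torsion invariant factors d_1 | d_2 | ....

Answer: M ≅ ℤ^1 ⊕ ℤ/2 ⊕ ℤ/6 ⊕ ℤ/12

Derivation:
rank_ℚ(R)=3; free=4−3=1
SNF(R) diag = [2, 6, 12] → torsion [2, 6, 12]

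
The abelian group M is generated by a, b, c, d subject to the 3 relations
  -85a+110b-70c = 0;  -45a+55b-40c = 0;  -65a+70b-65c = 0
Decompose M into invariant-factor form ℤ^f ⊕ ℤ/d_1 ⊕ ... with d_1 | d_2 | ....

rank_ℚ(R)=3; free=4−3=1
SNF(R) diag = [5, 5, 15] → torsion [5, 5, 15]

Answer: M ≅ ℤ^1 ⊕ ℤ/5 ⊕ ℤ/5 ⊕ ℤ/15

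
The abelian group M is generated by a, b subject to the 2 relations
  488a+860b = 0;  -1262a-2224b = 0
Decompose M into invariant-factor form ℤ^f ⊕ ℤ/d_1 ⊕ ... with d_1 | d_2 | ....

rank_ℚ(R)=2; free=2−2=0
SNF(R) diag = [2, 4] → torsion [2, 4]

Answer: M ≅ ℤ/2 ⊕ ℤ/4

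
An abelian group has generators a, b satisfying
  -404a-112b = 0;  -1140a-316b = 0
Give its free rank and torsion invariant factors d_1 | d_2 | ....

rank_ℚ(R)=2; free=2−2=0
SNF(R) diag = [4, 4] → torsion [4, 4]

Answer: M ≅ ℤ/4 ⊕ ℤ/4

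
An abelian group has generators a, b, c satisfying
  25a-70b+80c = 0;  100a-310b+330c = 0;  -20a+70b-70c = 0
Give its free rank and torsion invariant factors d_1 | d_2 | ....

rank_ℚ(R)=3; free=3−3=0
SNF(R) diag = [5, 10, 20] → torsion [5, 10, 20]

Answer: M ≅ ℤ/5 ⊕ ℤ/10 ⊕ ℤ/20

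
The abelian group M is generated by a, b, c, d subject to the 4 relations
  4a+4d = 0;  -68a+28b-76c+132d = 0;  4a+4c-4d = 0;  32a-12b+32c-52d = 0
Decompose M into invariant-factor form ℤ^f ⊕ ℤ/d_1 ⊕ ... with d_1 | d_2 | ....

Answer: M ≅ ℤ/4 ⊕ ℤ/4 ⊕ ℤ/4 ⊕ ℤ/4

Derivation:
rank_ℚ(R)=4; free=4−4=0
SNF(R) diag = [4, 4, 4, 4] → torsion [4, 4, 4, 4]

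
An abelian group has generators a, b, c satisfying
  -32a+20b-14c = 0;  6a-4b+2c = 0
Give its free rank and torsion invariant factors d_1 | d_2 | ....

Answer: M ≅ ℤ^1 ⊕ ℤ/2 ⊕ ℤ/2

Derivation:
rank_ℚ(R)=2; free=3−2=1
SNF(R) diag = [2, 2] → torsion [2, 2]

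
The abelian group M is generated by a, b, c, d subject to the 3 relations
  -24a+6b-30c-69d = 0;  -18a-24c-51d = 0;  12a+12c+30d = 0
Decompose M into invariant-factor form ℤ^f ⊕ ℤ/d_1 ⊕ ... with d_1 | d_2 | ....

Answer: M ≅ ℤ^1 ⊕ ℤ/3 ⊕ ℤ/6 ⊕ ℤ/12

Derivation:
rank_ℚ(R)=3; free=4−3=1
SNF(R) diag = [3, 6, 12] → torsion [3, 6, 12]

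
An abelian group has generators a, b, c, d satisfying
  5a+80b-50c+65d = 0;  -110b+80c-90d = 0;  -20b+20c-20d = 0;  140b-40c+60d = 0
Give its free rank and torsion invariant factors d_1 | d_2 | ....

rank_ℚ(R)=4; free=4−4=0
SNF(R) diag = [5, 10, 20, 40] → torsion [5, 10, 20, 40]

Answer: M ≅ ℤ/5 ⊕ ℤ/10 ⊕ ℤ/20 ⊕ ℤ/40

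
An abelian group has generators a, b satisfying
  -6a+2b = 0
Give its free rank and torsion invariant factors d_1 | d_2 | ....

rank_ℚ(R)=1; free=2−1=1
SNF(R) diag = [2] → torsion [2]

Answer: M ≅ ℤ^1 ⊕ ℤ/2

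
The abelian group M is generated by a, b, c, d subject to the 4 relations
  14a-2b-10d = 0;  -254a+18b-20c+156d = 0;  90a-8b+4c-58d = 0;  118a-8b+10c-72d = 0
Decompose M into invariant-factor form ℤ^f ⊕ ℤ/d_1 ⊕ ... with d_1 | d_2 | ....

Answer: M ≅ ℤ/2 ⊕ ℤ/2 ⊕ ℤ/2 ⊕ ℤ/6

Derivation:
rank_ℚ(R)=4; free=4−4=0
SNF(R) diag = [2, 2, 2, 6] → torsion [2, 2, 2, 6]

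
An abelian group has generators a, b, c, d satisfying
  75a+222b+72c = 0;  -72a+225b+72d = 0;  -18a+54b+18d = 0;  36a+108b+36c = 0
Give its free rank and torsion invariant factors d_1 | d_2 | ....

rank_ℚ(R)=4; free=4−4=0
SNF(R) diag = [3, 9, 18, 36] → torsion [3, 9, 18, 36]

Answer: M ≅ ℤ/3 ⊕ ℤ/9 ⊕ ℤ/18 ⊕ ℤ/36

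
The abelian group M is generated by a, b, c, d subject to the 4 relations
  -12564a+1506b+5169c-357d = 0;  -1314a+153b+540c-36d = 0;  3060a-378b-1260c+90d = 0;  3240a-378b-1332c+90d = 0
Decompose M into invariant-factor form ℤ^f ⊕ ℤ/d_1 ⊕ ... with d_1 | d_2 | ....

rank_ℚ(R)=4; free=4−4=0
SNF(R) diag = [3, 9, 18, 36] → torsion [3, 9, 18, 36]

Answer: M ≅ ℤ/3 ⊕ ℤ/9 ⊕ ℤ/18 ⊕ ℤ/36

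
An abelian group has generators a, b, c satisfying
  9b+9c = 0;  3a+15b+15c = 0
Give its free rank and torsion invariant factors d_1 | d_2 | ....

Answer: M ≅ ℤ^1 ⊕ ℤ/3 ⊕ ℤ/9

Derivation:
rank_ℚ(R)=2; free=3−2=1
SNF(R) diag = [3, 9] → torsion [3, 9]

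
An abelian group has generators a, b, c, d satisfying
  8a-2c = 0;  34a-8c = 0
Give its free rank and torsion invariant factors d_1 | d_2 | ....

Answer: M ≅ ℤ^2 ⊕ ℤ/2 ⊕ ℤ/2

Derivation:
rank_ℚ(R)=2; free=4−2=2
SNF(R) diag = [2, 2] → torsion [2, 2]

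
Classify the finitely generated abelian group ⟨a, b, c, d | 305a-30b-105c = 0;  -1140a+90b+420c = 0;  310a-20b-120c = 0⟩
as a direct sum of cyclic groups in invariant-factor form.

rank_ℚ(R)=3; free=4−3=1
SNF(R) diag = [5, 10, 30] → torsion [5, 10, 30]

Answer: M ≅ ℤ^1 ⊕ ℤ/5 ⊕ ℤ/10 ⊕ ℤ/30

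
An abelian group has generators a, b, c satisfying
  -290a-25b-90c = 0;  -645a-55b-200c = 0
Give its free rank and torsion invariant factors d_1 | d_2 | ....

Answer: M ≅ ℤ^1 ⊕ ℤ/5 ⊕ ℤ/5

Derivation:
rank_ℚ(R)=2; free=3−2=1
SNF(R) diag = [5, 5] → torsion [5, 5]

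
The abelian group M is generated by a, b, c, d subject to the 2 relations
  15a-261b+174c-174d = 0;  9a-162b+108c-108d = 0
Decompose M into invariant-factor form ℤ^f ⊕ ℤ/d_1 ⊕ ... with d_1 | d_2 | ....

Answer: M ≅ ℤ^2 ⊕ ℤ/3 ⊕ ℤ/9

Derivation:
rank_ℚ(R)=2; free=4−2=2
SNF(R) diag = [3, 9] → torsion [3, 9]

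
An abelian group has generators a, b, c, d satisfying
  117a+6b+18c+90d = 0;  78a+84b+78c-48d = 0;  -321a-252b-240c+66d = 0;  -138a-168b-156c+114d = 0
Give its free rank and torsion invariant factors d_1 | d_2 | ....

Answer: M ≅ ℤ/3 ⊕ ℤ/6 ⊕ ℤ/18 ⊕ ℤ/18

Derivation:
rank_ℚ(R)=4; free=4−4=0
SNF(R) diag = [3, 6, 18, 18] → torsion [3, 6, 18, 18]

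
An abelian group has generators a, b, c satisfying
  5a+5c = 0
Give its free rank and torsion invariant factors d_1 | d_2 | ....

Answer: M ≅ ℤ^2 ⊕ ℤ/5

Derivation:
rank_ℚ(R)=1; free=3−1=2
SNF(R) diag = [5] → torsion [5]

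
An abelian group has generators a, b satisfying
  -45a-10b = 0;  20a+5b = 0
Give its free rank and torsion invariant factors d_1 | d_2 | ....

rank_ℚ(R)=2; free=2−2=0
SNF(R) diag = [5, 5] → torsion [5, 5]

Answer: M ≅ ℤ/5 ⊕ ℤ/5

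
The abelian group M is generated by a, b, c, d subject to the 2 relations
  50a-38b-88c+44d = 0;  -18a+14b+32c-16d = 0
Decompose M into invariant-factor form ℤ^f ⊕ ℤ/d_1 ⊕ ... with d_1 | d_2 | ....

rank_ℚ(R)=2; free=4−2=2
SNF(R) diag = [2, 4] → torsion [2, 4]

Answer: M ≅ ℤ^2 ⊕ ℤ/2 ⊕ ℤ/4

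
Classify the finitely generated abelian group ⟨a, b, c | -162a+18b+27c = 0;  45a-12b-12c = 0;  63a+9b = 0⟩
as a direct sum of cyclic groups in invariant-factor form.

rank_ℚ(R)=3; free=3−3=0
SNF(R) diag = [3, 9, 9] → torsion [3, 9, 9]

Answer: M ≅ ℤ/3 ⊕ ℤ/9 ⊕ ℤ/9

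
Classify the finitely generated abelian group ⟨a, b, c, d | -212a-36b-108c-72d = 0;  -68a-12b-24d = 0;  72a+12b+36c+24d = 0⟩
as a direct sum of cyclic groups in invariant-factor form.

rank_ℚ(R)=3; free=4−3=1
SNF(R) diag = [4, 12, 36] → torsion [4, 12, 36]

Answer: M ≅ ℤ^1 ⊕ ℤ/4 ⊕ ℤ/12 ⊕ ℤ/36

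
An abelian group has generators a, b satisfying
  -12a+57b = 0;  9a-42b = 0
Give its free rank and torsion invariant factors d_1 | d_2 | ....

rank_ℚ(R)=2; free=2−2=0
SNF(R) diag = [3, 3] → torsion [3, 3]

Answer: M ≅ ℤ/3 ⊕ ℤ/3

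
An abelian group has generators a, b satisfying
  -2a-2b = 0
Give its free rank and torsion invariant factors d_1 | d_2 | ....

rank_ℚ(R)=1; free=2−1=1
SNF(R) diag = [2] → torsion [2]

Answer: M ≅ ℤ^1 ⊕ ℤ/2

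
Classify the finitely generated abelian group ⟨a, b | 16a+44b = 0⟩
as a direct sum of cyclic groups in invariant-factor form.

Answer: M ≅ ℤ^1 ⊕ ℤ/4

Derivation:
rank_ℚ(R)=1; free=2−1=1
SNF(R) diag = [4] → torsion [4]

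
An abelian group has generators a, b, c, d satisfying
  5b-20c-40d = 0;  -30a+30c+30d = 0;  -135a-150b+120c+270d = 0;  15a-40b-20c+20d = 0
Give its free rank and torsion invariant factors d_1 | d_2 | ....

rank_ℚ(R)=4; free=4−4=0
SNF(R) diag = [5, 15, 30, 30] → torsion [5, 15, 30, 30]

Answer: M ≅ ℤ/5 ⊕ ℤ/15 ⊕ ℤ/30 ⊕ ℤ/30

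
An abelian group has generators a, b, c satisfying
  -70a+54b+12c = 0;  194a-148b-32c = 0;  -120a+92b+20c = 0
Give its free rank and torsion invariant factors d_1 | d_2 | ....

rank_ℚ(R)=3; free=3−3=0
SNF(R) diag = [2, 2, 4] → torsion [2, 2, 4]

Answer: M ≅ ℤ/2 ⊕ ℤ/2 ⊕ ℤ/4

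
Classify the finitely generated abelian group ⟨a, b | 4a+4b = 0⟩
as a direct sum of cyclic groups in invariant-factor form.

Answer: M ≅ ℤ^1 ⊕ ℤ/4

Derivation:
rank_ℚ(R)=1; free=2−1=1
SNF(R) diag = [4] → torsion [4]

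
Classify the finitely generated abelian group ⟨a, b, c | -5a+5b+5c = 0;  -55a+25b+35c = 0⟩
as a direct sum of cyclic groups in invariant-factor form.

Answer: M ≅ ℤ^1 ⊕ ℤ/5 ⊕ ℤ/10

Derivation:
rank_ℚ(R)=2; free=3−2=1
SNF(R) diag = [5, 10] → torsion [5, 10]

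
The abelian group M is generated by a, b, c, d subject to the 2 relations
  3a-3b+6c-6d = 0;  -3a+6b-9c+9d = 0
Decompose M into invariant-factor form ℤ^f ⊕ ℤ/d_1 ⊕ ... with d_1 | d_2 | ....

Answer: M ≅ ℤ^2 ⊕ ℤ/3 ⊕ ℤ/3

Derivation:
rank_ℚ(R)=2; free=4−2=2
SNF(R) diag = [3, 3] → torsion [3, 3]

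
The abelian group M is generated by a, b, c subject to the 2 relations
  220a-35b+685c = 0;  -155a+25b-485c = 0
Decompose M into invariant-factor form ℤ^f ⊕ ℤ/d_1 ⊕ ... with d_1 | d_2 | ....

rank_ℚ(R)=2; free=3−2=1
SNF(R) diag = [5, 15] → torsion [5, 15]

Answer: M ≅ ℤ^1 ⊕ ℤ/5 ⊕ ℤ/15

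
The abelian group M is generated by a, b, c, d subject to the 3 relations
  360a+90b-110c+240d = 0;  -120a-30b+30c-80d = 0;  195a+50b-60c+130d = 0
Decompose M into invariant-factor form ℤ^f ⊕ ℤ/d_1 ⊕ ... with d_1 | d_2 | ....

Answer: M ≅ ℤ^1 ⊕ ℤ/5 ⊕ ℤ/10 ⊕ ℤ/20

Derivation:
rank_ℚ(R)=3; free=4−3=1
SNF(R) diag = [5, 10, 20] → torsion [5, 10, 20]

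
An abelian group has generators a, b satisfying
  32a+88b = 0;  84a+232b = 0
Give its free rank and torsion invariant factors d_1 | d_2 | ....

rank_ℚ(R)=2; free=2−2=0
SNF(R) diag = [4, 8] → torsion [4, 8]

Answer: M ≅ ℤ/4 ⊕ ℤ/8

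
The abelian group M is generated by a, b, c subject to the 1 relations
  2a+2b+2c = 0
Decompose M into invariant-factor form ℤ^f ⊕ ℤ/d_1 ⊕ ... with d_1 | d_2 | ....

rank_ℚ(R)=1; free=3−1=2
SNF(R) diag = [2] → torsion [2]

Answer: M ≅ ℤ^2 ⊕ ℤ/2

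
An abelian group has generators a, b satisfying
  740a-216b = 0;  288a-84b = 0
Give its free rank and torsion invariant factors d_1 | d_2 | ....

Answer: M ≅ ℤ/4 ⊕ ℤ/12

Derivation:
rank_ℚ(R)=2; free=2−2=0
SNF(R) diag = [4, 12] → torsion [4, 12]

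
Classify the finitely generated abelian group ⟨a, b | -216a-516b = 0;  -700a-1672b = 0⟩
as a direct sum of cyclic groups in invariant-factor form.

rank_ℚ(R)=2; free=2−2=0
SNF(R) diag = [4, 12] → torsion [4, 12]

Answer: M ≅ ℤ/4 ⊕ ℤ/12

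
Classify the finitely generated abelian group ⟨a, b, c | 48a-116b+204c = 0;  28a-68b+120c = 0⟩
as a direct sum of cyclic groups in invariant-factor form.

Answer: M ≅ ℤ^1 ⊕ ℤ/4 ⊕ ℤ/4

Derivation:
rank_ℚ(R)=2; free=3−2=1
SNF(R) diag = [4, 4] → torsion [4, 4]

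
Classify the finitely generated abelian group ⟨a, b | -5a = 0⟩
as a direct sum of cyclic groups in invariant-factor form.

Answer: M ≅ ℤ^1 ⊕ ℤ/5

Derivation:
rank_ℚ(R)=1; free=2−1=1
SNF(R) diag = [5] → torsion [5]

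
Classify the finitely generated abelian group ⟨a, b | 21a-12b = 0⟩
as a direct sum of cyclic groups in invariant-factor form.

rank_ℚ(R)=1; free=2−1=1
SNF(R) diag = [3] → torsion [3]

Answer: M ≅ ℤ^1 ⊕ ℤ/3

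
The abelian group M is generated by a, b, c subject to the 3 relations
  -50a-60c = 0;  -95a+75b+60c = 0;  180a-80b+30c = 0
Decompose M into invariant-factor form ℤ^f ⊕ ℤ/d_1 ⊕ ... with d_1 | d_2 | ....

Answer: M ≅ ℤ/5 ⊕ ℤ/10 ⊕ ℤ/30

Derivation:
rank_ℚ(R)=3; free=3−3=0
SNF(R) diag = [5, 10, 30] → torsion [5, 10, 30]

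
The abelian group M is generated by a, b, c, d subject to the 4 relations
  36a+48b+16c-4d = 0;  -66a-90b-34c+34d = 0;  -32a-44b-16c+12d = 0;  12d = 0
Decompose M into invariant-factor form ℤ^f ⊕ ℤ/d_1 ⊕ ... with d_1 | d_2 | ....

rank_ℚ(R)=4; free=4−4=0
SNF(R) diag = [2, 4, 12, 12] → torsion [2, 4, 12, 12]

Answer: M ≅ ℤ/2 ⊕ ℤ/4 ⊕ ℤ/12 ⊕ ℤ/12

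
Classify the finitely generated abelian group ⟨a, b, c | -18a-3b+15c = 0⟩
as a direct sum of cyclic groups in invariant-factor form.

rank_ℚ(R)=1; free=3−1=2
SNF(R) diag = [3] → torsion [3]

Answer: M ≅ ℤ^2 ⊕ ℤ/3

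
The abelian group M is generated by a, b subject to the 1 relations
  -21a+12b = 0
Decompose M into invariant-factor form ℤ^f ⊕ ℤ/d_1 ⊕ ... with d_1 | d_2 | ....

Answer: M ≅ ℤ^1 ⊕ ℤ/3

Derivation:
rank_ℚ(R)=1; free=2−1=1
SNF(R) diag = [3] → torsion [3]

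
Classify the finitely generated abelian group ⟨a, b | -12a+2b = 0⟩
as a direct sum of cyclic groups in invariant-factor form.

Answer: M ≅ ℤ^1 ⊕ ℤ/2

Derivation:
rank_ℚ(R)=1; free=2−1=1
SNF(R) diag = [2] → torsion [2]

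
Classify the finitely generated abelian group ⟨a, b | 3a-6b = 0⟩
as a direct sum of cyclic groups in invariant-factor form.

Answer: M ≅ ℤ^1 ⊕ ℤ/3

Derivation:
rank_ℚ(R)=1; free=2−1=1
SNF(R) diag = [3] → torsion [3]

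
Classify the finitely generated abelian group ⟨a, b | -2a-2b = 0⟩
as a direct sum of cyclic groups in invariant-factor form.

rank_ℚ(R)=1; free=2−1=1
SNF(R) diag = [2] → torsion [2]

Answer: M ≅ ℤ^1 ⊕ ℤ/2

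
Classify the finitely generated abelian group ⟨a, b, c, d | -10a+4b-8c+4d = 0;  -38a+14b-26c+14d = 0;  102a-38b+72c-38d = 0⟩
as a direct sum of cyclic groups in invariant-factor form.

rank_ℚ(R)=3; free=4−3=1
SNF(R) diag = [2, 2, 2] → torsion [2, 2, 2]

Answer: M ≅ ℤ^1 ⊕ ℤ/2 ⊕ ℤ/2 ⊕ ℤ/2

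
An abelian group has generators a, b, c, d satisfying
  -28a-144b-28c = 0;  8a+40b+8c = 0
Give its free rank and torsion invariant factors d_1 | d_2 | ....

rank_ℚ(R)=2; free=4−2=2
SNF(R) diag = [4, 8] → torsion [4, 8]

Answer: M ≅ ℤ^2 ⊕ ℤ/4 ⊕ ℤ/8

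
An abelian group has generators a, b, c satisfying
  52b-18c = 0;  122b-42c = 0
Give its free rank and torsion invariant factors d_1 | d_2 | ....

rank_ℚ(R)=2; free=3−2=1
SNF(R) diag = [2, 6] → torsion [2, 6]

Answer: M ≅ ℤ^1 ⊕ ℤ/2 ⊕ ℤ/6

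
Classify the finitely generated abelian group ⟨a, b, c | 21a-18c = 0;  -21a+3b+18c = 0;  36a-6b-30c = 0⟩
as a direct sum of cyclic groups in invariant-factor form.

rank_ℚ(R)=3; free=3−3=0
SNF(R) diag = [3, 3, 6] → torsion [3, 3, 6]

Answer: M ≅ ℤ/3 ⊕ ℤ/3 ⊕ ℤ/6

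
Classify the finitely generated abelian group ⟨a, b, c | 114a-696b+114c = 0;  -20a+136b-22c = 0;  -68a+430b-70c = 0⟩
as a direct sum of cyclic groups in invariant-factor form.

Answer: M ≅ ℤ/2 ⊕ ℤ/6 ⊕ ℤ/18

Derivation:
rank_ℚ(R)=3; free=3−3=0
SNF(R) diag = [2, 6, 18] → torsion [2, 6, 18]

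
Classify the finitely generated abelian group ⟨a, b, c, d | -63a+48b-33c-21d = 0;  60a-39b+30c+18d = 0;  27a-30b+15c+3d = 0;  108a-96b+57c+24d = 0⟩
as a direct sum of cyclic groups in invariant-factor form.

rank_ℚ(R)=4; free=4−4=0
SNF(R) diag = [3, 3, 9, 18] → torsion [3, 3, 9, 18]

Answer: M ≅ ℤ/3 ⊕ ℤ/3 ⊕ ℤ/9 ⊕ ℤ/18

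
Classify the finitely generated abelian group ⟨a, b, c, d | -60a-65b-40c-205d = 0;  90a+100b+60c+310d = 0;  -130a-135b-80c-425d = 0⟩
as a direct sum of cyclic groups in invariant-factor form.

rank_ℚ(R)=3; free=4−3=1
SNF(R) diag = [5, 10, 20] → torsion [5, 10, 20]

Answer: M ≅ ℤ^1 ⊕ ℤ/5 ⊕ ℤ/10 ⊕ ℤ/20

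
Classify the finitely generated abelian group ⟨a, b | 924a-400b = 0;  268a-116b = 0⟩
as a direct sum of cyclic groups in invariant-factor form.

Answer: M ≅ ℤ/4 ⊕ ℤ/4

Derivation:
rank_ℚ(R)=2; free=2−2=0
SNF(R) diag = [4, 4] → torsion [4, 4]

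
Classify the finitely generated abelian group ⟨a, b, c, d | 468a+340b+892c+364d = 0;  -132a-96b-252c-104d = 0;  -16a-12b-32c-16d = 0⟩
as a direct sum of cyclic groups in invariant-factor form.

Answer: M ≅ ℤ^1 ⊕ ℤ/4 ⊕ ℤ/4 ⊕ ℤ/4

Derivation:
rank_ℚ(R)=3; free=4−3=1
SNF(R) diag = [4, 4, 4] → torsion [4, 4, 4]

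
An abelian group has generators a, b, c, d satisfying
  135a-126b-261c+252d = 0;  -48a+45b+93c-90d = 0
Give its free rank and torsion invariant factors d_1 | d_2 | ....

rank_ℚ(R)=2; free=4−2=2
SNF(R) diag = [3, 9] → torsion [3, 9]

Answer: M ≅ ℤ^2 ⊕ ℤ/3 ⊕ ℤ/9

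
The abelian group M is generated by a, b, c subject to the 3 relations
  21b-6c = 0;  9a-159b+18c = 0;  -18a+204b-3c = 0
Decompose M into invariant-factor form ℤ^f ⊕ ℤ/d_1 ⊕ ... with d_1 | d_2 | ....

Answer: M ≅ ℤ/3 ⊕ ℤ/3 ⊕ ℤ/9

Derivation:
rank_ℚ(R)=3; free=3−3=0
SNF(R) diag = [3, 3, 9] → torsion [3, 3, 9]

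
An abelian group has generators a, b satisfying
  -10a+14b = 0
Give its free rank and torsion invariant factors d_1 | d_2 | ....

Answer: M ≅ ℤ^1 ⊕ ℤ/2

Derivation:
rank_ℚ(R)=1; free=2−1=1
SNF(R) diag = [2] → torsion [2]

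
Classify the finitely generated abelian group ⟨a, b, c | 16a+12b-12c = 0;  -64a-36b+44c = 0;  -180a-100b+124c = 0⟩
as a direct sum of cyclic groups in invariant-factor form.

rank_ℚ(R)=3; free=3−3=0
SNF(R) diag = [4, 4, 8] → torsion [4, 4, 8]

Answer: M ≅ ℤ/4 ⊕ ℤ/4 ⊕ ℤ/8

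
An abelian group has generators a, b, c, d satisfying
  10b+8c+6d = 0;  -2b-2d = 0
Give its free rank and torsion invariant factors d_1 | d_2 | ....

rank_ℚ(R)=2; free=4−2=2
SNF(R) diag = [2, 4] → torsion [2, 4]

Answer: M ≅ ℤ^2 ⊕ ℤ/2 ⊕ ℤ/4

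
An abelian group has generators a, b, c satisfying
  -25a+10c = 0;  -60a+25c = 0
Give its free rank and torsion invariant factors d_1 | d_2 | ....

Answer: M ≅ ℤ^1 ⊕ ℤ/5 ⊕ ℤ/5

Derivation:
rank_ℚ(R)=2; free=3−2=1
SNF(R) diag = [5, 5] → torsion [5, 5]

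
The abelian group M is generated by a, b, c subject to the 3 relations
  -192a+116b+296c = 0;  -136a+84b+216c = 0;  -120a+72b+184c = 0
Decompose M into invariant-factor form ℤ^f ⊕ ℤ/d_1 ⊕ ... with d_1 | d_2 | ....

rank_ℚ(R)=3; free=3−3=0
SNF(R) diag = [4, 8, 8] → torsion [4, 8, 8]

Answer: M ≅ ℤ/4 ⊕ ℤ/8 ⊕ ℤ/8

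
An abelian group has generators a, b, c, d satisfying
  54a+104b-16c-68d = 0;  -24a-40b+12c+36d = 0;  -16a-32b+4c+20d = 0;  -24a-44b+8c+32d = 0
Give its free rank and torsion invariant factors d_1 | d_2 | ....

Answer: M ≅ ℤ/2 ⊕ ℤ/4 ⊕ ℤ/4 ⊕ ℤ/8

Derivation:
rank_ℚ(R)=4; free=4−4=0
SNF(R) diag = [2, 4, 4, 8] → torsion [2, 4, 4, 8]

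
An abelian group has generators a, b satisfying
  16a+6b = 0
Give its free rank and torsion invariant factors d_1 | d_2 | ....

rank_ℚ(R)=1; free=2−1=1
SNF(R) diag = [2] → torsion [2]

Answer: M ≅ ℤ^1 ⊕ ℤ/2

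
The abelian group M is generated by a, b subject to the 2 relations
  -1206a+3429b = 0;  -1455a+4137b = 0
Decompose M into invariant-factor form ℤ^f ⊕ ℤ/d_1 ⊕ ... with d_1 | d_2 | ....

rank_ℚ(R)=2; free=2−2=0
SNF(R) diag = [3, 9] → torsion [3, 9]

Answer: M ≅ ℤ/3 ⊕ ℤ/9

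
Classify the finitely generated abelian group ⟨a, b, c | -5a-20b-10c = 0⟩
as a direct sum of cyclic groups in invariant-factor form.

Answer: M ≅ ℤ^2 ⊕ ℤ/5

Derivation:
rank_ℚ(R)=1; free=3−1=2
SNF(R) diag = [5] → torsion [5]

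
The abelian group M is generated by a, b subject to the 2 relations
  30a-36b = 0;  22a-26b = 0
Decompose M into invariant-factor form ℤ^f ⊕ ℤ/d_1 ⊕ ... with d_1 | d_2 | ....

Answer: M ≅ ℤ/2 ⊕ ℤ/6

Derivation:
rank_ℚ(R)=2; free=2−2=0
SNF(R) diag = [2, 6] → torsion [2, 6]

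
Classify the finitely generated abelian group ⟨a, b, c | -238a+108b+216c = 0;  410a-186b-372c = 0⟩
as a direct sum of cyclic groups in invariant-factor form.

rank_ℚ(R)=2; free=3−2=1
SNF(R) diag = [2, 6] → torsion [2, 6]

Answer: M ≅ ℤ^1 ⊕ ℤ/2 ⊕ ℤ/6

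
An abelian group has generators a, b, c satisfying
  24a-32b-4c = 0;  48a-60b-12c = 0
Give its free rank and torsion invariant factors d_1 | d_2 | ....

rank_ℚ(R)=2; free=3−2=1
SNF(R) diag = [4, 12] → torsion [4, 12]

Answer: M ≅ ℤ^1 ⊕ ℤ/4 ⊕ ℤ/12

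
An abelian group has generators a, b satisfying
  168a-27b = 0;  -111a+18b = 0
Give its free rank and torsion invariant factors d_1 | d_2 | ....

Answer: M ≅ ℤ/3 ⊕ ℤ/9

Derivation:
rank_ℚ(R)=2; free=2−2=0
SNF(R) diag = [3, 9] → torsion [3, 9]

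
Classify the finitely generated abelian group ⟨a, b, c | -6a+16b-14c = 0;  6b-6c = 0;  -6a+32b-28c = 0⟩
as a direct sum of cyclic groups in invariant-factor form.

Answer: M ≅ ℤ/2 ⊕ ℤ/6 ⊕ ℤ/6

Derivation:
rank_ℚ(R)=3; free=3−3=0
SNF(R) diag = [2, 6, 6] → torsion [2, 6, 6]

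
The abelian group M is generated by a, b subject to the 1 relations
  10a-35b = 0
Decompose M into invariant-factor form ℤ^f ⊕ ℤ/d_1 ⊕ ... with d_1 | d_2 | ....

Answer: M ≅ ℤ^1 ⊕ ℤ/5

Derivation:
rank_ℚ(R)=1; free=2−1=1
SNF(R) diag = [5] → torsion [5]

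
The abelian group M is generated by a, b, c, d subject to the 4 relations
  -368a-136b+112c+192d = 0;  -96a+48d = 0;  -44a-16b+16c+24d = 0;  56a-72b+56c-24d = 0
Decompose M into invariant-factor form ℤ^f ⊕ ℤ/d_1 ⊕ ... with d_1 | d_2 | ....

rank_ℚ(R)=4; free=4−4=0
SNF(R) diag = [4, 8, 24, 48] → torsion [4, 8, 24, 48]

Answer: M ≅ ℤ/4 ⊕ ℤ/8 ⊕ ℤ/24 ⊕ ℤ/48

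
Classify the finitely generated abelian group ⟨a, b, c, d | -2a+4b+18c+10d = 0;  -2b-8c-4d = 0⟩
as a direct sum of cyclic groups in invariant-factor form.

rank_ℚ(R)=2; free=4−2=2
SNF(R) diag = [2, 2] → torsion [2, 2]

Answer: M ≅ ℤ^2 ⊕ ℤ/2 ⊕ ℤ/2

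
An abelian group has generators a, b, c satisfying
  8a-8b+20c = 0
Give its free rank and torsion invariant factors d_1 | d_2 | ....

Answer: M ≅ ℤ^2 ⊕ ℤ/4

Derivation:
rank_ℚ(R)=1; free=3−1=2
SNF(R) diag = [4] → torsion [4]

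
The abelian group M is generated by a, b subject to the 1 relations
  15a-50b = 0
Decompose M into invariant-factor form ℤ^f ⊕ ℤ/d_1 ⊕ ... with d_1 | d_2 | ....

rank_ℚ(R)=1; free=2−1=1
SNF(R) diag = [5] → torsion [5]

Answer: M ≅ ℤ^1 ⊕ ℤ/5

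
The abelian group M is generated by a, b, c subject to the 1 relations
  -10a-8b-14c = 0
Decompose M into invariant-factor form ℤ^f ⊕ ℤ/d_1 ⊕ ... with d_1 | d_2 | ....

Answer: M ≅ ℤ^2 ⊕ ℤ/2

Derivation:
rank_ℚ(R)=1; free=3−1=2
SNF(R) diag = [2] → torsion [2]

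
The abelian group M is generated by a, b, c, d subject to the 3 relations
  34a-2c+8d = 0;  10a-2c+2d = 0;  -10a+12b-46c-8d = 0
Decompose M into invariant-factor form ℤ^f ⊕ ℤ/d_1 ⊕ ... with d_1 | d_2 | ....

rank_ℚ(R)=3; free=4−3=1
SNF(R) diag = [2, 6, 12] → torsion [2, 6, 12]

Answer: M ≅ ℤ^1 ⊕ ℤ/2 ⊕ ℤ/6 ⊕ ℤ/12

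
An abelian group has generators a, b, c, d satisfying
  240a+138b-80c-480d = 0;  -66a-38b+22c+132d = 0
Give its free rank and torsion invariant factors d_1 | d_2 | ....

rank_ℚ(R)=2; free=4−2=2
SNF(R) diag = [2, 2] → torsion [2, 2]

Answer: M ≅ ℤ^2 ⊕ ℤ/2 ⊕ ℤ/2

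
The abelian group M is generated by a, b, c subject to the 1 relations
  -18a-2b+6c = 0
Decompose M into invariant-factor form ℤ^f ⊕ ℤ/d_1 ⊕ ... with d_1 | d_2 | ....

rank_ℚ(R)=1; free=3−1=2
SNF(R) diag = [2] → torsion [2]

Answer: M ≅ ℤ^2 ⊕ ℤ/2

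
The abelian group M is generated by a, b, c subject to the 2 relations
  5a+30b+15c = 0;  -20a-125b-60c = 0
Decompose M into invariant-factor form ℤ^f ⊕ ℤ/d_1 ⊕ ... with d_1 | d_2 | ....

rank_ℚ(R)=2; free=3−2=1
SNF(R) diag = [5, 5] → torsion [5, 5]

Answer: M ≅ ℤ^1 ⊕ ℤ/5 ⊕ ℤ/5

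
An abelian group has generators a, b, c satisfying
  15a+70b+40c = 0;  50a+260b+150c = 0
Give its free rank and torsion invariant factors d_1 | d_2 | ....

Answer: M ≅ ℤ^1 ⊕ ℤ/5 ⊕ ℤ/10

Derivation:
rank_ℚ(R)=2; free=3−2=1
SNF(R) diag = [5, 10] → torsion [5, 10]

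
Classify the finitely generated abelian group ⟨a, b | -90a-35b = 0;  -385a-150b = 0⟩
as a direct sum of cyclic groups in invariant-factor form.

Answer: M ≅ ℤ/5 ⊕ ℤ/5

Derivation:
rank_ℚ(R)=2; free=2−2=0
SNF(R) diag = [5, 5] → torsion [5, 5]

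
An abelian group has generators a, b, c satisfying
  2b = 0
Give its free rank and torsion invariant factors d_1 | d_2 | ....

rank_ℚ(R)=1; free=3−1=2
SNF(R) diag = [2] → torsion [2]

Answer: M ≅ ℤ^2 ⊕ ℤ/2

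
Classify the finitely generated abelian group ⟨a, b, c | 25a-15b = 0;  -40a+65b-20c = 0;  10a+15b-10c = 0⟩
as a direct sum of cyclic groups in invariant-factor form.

Answer: M ≅ ℤ/5 ⊕ ℤ/5 ⊕ ℤ/10

Derivation:
rank_ℚ(R)=3; free=3−3=0
SNF(R) diag = [5, 5, 10] → torsion [5, 5, 10]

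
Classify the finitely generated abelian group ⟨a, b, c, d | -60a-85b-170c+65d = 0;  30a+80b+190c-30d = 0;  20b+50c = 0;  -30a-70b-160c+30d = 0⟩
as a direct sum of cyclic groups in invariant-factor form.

Answer: M ≅ ℤ/5 ⊕ ℤ/10 ⊕ ℤ/10 ⊕ ℤ/30

Derivation:
rank_ℚ(R)=4; free=4−4=0
SNF(R) diag = [5, 10, 10, 30] → torsion [5, 10, 10, 30]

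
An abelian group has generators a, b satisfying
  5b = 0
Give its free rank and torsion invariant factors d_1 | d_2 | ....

rank_ℚ(R)=1; free=2−1=1
SNF(R) diag = [5] → torsion [5]

Answer: M ≅ ℤ^1 ⊕ ℤ/5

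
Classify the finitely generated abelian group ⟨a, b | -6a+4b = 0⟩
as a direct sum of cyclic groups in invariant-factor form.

rank_ℚ(R)=1; free=2−1=1
SNF(R) diag = [2] → torsion [2]

Answer: M ≅ ℤ^1 ⊕ ℤ/2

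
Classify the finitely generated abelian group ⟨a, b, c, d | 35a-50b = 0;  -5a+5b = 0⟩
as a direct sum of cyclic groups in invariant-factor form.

Answer: M ≅ ℤ^2 ⊕ ℤ/5 ⊕ ℤ/15

Derivation:
rank_ℚ(R)=2; free=4−2=2
SNF(R) diag = [5, 15] → torsion [5, 15]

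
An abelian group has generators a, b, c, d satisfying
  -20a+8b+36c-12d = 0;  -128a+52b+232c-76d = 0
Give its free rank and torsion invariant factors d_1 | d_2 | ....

Answer: M ≅ ℤ^2 ⊕ ℤ/4 ⊕ ℤ/4

Derivation:
rank_ℚ(R)=2; free=4−2=2
SNF(R) diag = [4, 4] → torsion [4, 4]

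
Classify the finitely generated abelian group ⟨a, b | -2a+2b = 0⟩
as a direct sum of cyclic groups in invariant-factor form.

Answer: M ≅ ℤ^1 ⊕ ℤ/2

Derivation:
rank_ℚ(R)=1; free=2−1=1
SNF(R) diag = [2] → torsion [2]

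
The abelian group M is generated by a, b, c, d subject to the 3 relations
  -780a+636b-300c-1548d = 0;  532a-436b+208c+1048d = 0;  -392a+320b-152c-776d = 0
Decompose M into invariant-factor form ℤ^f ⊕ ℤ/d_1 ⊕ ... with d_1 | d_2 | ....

Answer: M ≅ ℤ^1 ⊕ ℤ/4 ⊕ ℤ/12 ⊕ ℤ/24

Derivation:
rank_ℚ(R)=3; free=4−3=1
SNF(R) diag = [4, 12, 24] → torsion [4, 12, 24]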